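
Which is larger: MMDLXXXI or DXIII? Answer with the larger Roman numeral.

MMDLXXXI = 2581
DXIII = 513
2581 is larger

MMDLXXXI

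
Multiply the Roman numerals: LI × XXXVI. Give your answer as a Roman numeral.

LI = 51
XXXVI = 36
51 × 36 = 1836

MDCCCXXXVI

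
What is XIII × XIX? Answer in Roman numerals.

XIII = 13
XIX = 19
13 × 19 = 247

CCXLVII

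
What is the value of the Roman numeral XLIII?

XLIII: XL=40, I=1, I=1, I=1
40 + 1 + 1 + 1 = 43

43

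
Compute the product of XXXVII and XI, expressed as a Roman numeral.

XXXVII = 37
XI = 11
37 × 11 = 407

CDVII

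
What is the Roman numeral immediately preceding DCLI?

DCLI = 651; previous is 650

DCL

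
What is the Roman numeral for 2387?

Convert 2387 to Roman numerals:
  2387 contains 2×1000 (MM)
  387 contains 3×100 (CCC)
  87 contains 1×50 (L)
  37 contains 3×10 (XXX)
  7 contains 1×5 (V)
  2 contains 2×1 (II)

MMCCCLXXXVII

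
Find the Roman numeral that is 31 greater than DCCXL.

DCCXL = 740
740 + 31 = 771

DCCLXXI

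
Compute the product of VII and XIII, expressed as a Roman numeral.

VII = 7
XIII = 13
7 × 13 = 91

XCI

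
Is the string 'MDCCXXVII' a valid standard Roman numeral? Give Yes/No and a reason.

'MDCCXXVII': Check the rules: uses only the symbols I, V, X, L, C, D, M; no symbol is repeated more than three times in a row; V, L and D each appear at most once; no smaller symbol precedes a larger one (values never increase from left to right). Value: M (1000) + D (500) + C (100) + C (100) + X (10) + X (10) + V (5) + I (1) + I (1) = 1727. So it is a valid standard Roman numeral.

Yes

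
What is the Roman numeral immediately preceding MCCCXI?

MCCCXI = 1311; previous is 1310

MCCCX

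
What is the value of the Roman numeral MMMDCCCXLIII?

MMMDCCCXLIII: M=1000, M=1000, M=1000, D=500, C=100, C=100, C=100, XL=40, I=1, I=1, I=1
1000 + 1000 + 1000 + 500 + 100 + 100 + 100 + 40 + 1 + 1 + 1 = 3843

3843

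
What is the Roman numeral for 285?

Convert 285 to Roman numerals:
  285 contains 2×100 (CC)
  85 contains 1×50 (L)
  35 contains 3×10 (XXX)
  5 contains 1×5 (V)

CCLXXXV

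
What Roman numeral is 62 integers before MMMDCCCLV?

MMMDCCCLV = 3855
3855 - 62 = 3793

MMMDCCXCIII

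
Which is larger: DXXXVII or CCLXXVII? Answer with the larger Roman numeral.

DXXXVII = 537
CCLXXVII = 277
537 is larger

DXXXVII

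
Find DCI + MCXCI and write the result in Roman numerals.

DCI = 601
MCXCI = 1191
601 + 1191 = 1792

MDCCXCII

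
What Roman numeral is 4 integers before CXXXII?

CXXXII = 132
132 - 4 = 128

CXXVIII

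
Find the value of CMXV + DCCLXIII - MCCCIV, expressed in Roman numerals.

CMXV = 915, DCCLXIII = 763, MCCCIV = 1304
915 + 763 = 1678
1678 - 1304 = 374

CCCLXXIV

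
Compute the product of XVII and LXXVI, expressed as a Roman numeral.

XVII = 17
LXXVI = 76
17 × 76 = 1292

MCCXCII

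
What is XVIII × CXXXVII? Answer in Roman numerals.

XVIII = 18
CXXXVII = 137
18 × 137 = 2466

MMCDLXVI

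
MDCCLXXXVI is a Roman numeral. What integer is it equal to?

MDCCLXXXVI: M=1000, D=500, C=100, C=100, L=50, X=10, X=10, X=10, V=5, I=1
1000 + 500 + 100 + 100 + 50 + 10 + 10 + 10 + 5 + 1 = 1786

1786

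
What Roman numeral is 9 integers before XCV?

XCV = 95
95 - 9 = 86

LXXXVI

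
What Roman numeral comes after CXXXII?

CXXXII = 132, so the next integer is 132 + 1 = 133

CXXXIII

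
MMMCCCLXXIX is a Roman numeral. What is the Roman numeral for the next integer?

MMMCCCLXXIX = 3379, so the next integer is 3379 + 1 = 3380

MMMCCCLXXX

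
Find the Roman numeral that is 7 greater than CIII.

CIII = 103
103 + 7 = 110

CX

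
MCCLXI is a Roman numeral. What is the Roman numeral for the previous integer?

MCCLXI = 1261, so the previous integer is 1261 - 1 = 1260

MCCLX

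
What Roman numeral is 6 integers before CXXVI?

CXXVI = 126
126 - 6 = 120

CXX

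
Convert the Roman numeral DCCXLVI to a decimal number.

DCCXLVI: D=500, C=100, C=100, XL=40, V=5, I=1
500 + 100 + 100 + 40 + 5 + 1 = 746

746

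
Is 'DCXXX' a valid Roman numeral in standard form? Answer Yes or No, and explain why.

'DCXXX': Check the rules: uses only the symbols I, V, X, L, C, D, M; no symbol is repeated more than three times in a row; V, L and D each appear at most once; no smaller symbol precedes a larger one (values never increase from left to right). Value: D (500) + C (100) + X (10) + X (10) + X (10) = 630. So it is a valid standard Roman numeral.

Yes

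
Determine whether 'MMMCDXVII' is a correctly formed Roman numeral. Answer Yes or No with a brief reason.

'MMMCDXVII': Check the rules: uses only the symbols I, V, X, L, C, D, M; no symbol is repeated more than three times in a row; V, L and D each appear at most once; the only place a smaller symbol precedes a larger one is the allowed subtractive pair CD, the symbol right after such a pair (if any) is smaller than the pair's first symbol, and otherwise the values never increase from left to right. Value: M (1000) + M (1000) + M (1000) + CD (400) + X (10) + V (5) + I (1) + I (1) = 3417. So it is a valid standard Roman numeral.

Yes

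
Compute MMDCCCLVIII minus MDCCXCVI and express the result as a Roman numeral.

MMDCCCLVIII = 2858
MDCCXCVI = 1796
2858 - 1796 = 1062

MLXII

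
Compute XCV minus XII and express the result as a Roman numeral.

XCV = 95
XII = 12
95 - 12 = 83

LXXXIII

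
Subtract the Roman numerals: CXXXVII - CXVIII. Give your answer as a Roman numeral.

CXXXVII = 137
CXVIII = 118
137 - 118 = 19

XIX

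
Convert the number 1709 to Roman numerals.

Convert 1709 to Roman numerals:
  1709 contains 1×1000 (M)
  709 contains 1×500 (D)
  209 contains 2×100 (CC)
  9 contains 1×9 (IX)

MDCCIX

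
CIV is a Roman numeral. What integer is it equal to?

CIV: C=100, IV=4
100 + 4 = 104

104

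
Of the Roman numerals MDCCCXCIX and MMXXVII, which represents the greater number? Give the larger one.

MDCCCXCIX = 1899
MMXXVII = 2027
2027 is larger

MMXXVII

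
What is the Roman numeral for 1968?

Convert 1968 to Roman numerals:
  1968 contains 1×1000 (M)
  968 contains 1×900 (CM)
  68 contains 1×50 (L)
  18 contains 1×10 (X)
  8 contains 1×5 (V)
  3 contains 3×1 (III)

MCMLXVIII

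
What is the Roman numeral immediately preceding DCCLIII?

DCCLIII = 753, so the previous integer is 753 - 1 = 752

DCCLII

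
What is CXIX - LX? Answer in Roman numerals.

CXIX = 119
LX = 60
119 - 60 = 59

LIX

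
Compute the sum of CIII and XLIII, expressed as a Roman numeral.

CIII = 103
XLIII = 43
103 + 43 = 146

CXLVI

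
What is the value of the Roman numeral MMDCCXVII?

MMDCCXVII: M=1000, M=1000, D=500, C=100, C=100, X=10, V=5, I=1, I=1
1000 + 1000 + 500 + 100 + 100 + 10 + 5 + 1 + 1 = 2717

2717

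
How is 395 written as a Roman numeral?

Convert 395 to Roman numerals:
  395 contains 3×100 (CCC)
  95 contains 1×90 (XC)
  5 contains 1×5 (V)

CCCXCV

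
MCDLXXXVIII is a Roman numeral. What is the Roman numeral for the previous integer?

MCDLXXXVIII = 1488, so the previous integer is 1488 - 1 = 1487

MCDLXXXVII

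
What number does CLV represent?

CLV: C=100, L=50, V=5
100 + 50 + 5 = 155

155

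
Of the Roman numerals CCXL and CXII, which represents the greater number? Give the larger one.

CCXL = 240
CXII = 112
240 is larger

CCXL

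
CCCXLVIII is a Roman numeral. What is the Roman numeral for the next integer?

CCCXLVIII = 348; next is 349

CCCXLIX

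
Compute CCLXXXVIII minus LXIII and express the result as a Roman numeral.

CCLXXXVIII = 288
LXIII = 63
288 - 63 = 225

CCXXV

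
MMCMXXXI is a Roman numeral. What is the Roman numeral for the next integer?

MMCMXXXI = 2931, so the next integer is 2931 + 1 = 2932

MMCMXXXII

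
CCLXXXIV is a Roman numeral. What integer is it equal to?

CCLXXXIV: C=100, C=100, L=50, X=10, X=10, X=10, IV=4
100 + 100 + 50 + 10 + 10 + 10 + 4 = 284

284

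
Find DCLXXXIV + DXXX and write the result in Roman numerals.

DCLXXXIV = 684
DXXX = 530
684 + 530 = 1214

MCCXIV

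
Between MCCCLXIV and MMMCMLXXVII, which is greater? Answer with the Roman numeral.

MCCCLXIV = 1364
MMMCMLXXVII = 3977
3977 is larger

MMMCMLXXVII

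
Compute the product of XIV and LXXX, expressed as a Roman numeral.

XIV = 14
LXXX = 80
14 × 80 = 1120

MCXX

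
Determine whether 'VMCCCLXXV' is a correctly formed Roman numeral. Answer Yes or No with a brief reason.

'VMCCCLXXV': V should not appear more than once

No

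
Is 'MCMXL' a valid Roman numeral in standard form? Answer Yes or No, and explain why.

'MCMXL': Check the rules: uses only the symbols I, V, X, L, C, D, M; no symbol is repeated more than three times in a row; V, L and D each appear at most once; the only places a smaller symbol precedes a larger one are the allowed subtractive pairs CM, XL, the symbol right after such a pair (if any) is smaller than the pair's first symbol, and otherwise the values never increase from left to right. Value: M (1000) + CM (900) + XL (40) = 1940. So it is a valid standard Roman numeral.

Yes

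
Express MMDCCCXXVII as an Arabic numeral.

MMDCCCXXVII: M=1000, M=1000, D=500, C=100, C=100, C=100, X=10, X=10, V=5, I=1, I=1
1000 + 1000 + 500 + 100 + 100 + 100 + 10 + 10 + 5 + 1 + 1 = 2827

2827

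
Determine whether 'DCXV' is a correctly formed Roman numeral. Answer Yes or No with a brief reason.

'DCXV': Check the rules: uses only the symbols I, V, X, L, C, D, M; no symbol is repeated more than three times in a row; V, L and D each appear at most once; no smaller symbol precedes a larger one (values never increase from left to right). Value: D (500) + C (100) + X (10) + V (5) = 615. So it is a valid standard Roman numeral.

Yes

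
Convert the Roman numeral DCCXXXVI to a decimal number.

DCCXXXVI: D=500, C=100, C=100, X=10, X=10, X=10, V=5, I=1
500 + 100 + 100 + 10 + 10 + 10 + 5 + 1 = 736

736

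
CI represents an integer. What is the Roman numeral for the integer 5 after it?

CI = 101
101 + 5 = 106

CVI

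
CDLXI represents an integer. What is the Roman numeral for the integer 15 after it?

CDLXI = 461
461 + 15 = 476

CDLXXVI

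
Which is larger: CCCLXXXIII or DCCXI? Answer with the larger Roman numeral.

CCCLXXXIII = 383
DCCXI = 711
711 is larger

DCCXI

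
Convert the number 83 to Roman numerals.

Convert 83 to Roman numerals:
  83 contains 1×50 (L)
  33 contains 3×10 (XXX)
  3 contains 3×1 (III)

LXXXIII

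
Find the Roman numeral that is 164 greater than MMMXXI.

MMMXXI = 3021
3021 + 164 = 3185

MMMCLXXXV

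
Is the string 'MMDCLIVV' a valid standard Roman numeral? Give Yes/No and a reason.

'MMDCLIVV': V should not appear more than once

No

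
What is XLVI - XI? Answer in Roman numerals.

XLVI = 46
XI = 11
46 - 11 = 35

XXXV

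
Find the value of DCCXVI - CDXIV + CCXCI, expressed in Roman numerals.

DCCXVI = 716, CDXIV = 414, CCXCI = 291
716 - 414 = 302
302 + 291 = 593

DXCIII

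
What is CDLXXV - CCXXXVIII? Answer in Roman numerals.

CDLXXV = 475
CCXXXVIII = 238
475 - 238 = 237

CCXXXVII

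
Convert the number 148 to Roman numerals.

Convert 148 to Roman numerals:
  148 contains 1×100 (C)
  48 contains 1×40 (XL)
  8 contains 1×5 (V)
  3 contains 3×1 (III)

CXLVIII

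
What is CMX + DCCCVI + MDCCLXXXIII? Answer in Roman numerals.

CMX = 910, DCCCVI = 806, MDCCLXXXIII = 1783
910 + 806 = 1716
1716 + 1783 = 3499

MMMCDXCIX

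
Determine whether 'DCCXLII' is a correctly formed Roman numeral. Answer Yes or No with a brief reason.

'DCCXLII': Check the rules: uses only the symbols I, V, X, L, C, D, M; no symbol is repeated more than three times in a row; V, L and D each appear at most once; the only place a smaller symbol precedes a larger one is the allowed subtractive pair XL, the symbol right after such a pair (if any) is smaller than the pair's first symbol, and otherwise the values never increase from left to right. Value: D (500) + C (100) + C (100) + XL (40) + I (1) + I (1) = 742. So it is a valid standard Roman numeral.

Yes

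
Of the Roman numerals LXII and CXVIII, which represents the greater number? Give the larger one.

LXII = 62
CXVIII = 118
118 is larger

CXVIII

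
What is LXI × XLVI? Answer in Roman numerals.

LXI = 61
XLVI = 46
61 × 46 = 2806

MMDCCCVI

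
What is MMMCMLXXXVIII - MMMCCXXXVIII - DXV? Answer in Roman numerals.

MMMCMLXXXVIII = 3988, MMMCCXXXVIII = 3238, DXV = 515
3988 - 3238 = 750
750 - 515 = 235

CCXXXV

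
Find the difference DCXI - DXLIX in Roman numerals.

DCXI = 611
DXLIX = 549
611 - 549 = 62

LXII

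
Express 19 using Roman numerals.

Convert 19 to Roman numerals:
  19 contains 1×10 (X)
  9 contains 1×9 (IX)

XIX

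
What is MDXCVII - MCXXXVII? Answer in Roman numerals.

MDXCVII = 1597
MCXXXVII = 1137
1597 - 1137 = 460

CDLX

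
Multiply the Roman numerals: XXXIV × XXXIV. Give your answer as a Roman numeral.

XXXIV = 34
XXXIV = 34
34 × 34 = 1156

MCLVI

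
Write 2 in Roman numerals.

Convert 2 to Roman numerals:
  2 contains 2×1 (II)

II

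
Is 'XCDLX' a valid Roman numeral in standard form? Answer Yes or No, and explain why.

'XCDLX': X (position 1) comes before the larger symbol D (position 3) without being directly in front of it as a subtractive pair; apart from IV, IX, XL, XC, CD and CM, symbols must go from largest to smallest

No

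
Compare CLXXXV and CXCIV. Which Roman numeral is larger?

CLXXXV = 185
CXCIV = 194
194 is larger

CXCIV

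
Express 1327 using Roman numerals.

Convert 1327 to Roman numerals:
  1327 contains 1×1000 (M)
  327 contains 3×100 (CCC)
  27 contains 2×10 (XX)
  7 contains 1×5 (V)
  2 contains 2×1 (II)

MCCCXXVII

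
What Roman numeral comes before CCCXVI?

CCCXVI = 316; previous is 315

CCCXV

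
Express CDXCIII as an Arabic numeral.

CDXCIII: CD=400, XC=90, I=1, I=1, I=1
400 + 90 + 1 + 1 + 1 = 493

493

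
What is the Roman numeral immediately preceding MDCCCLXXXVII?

MDCCCLXXXVII = 1887, so the previous integer is 1887 - 1 = 1886

MDCCCLXXXVI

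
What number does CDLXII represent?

CDLXII: CD=400, L=50, X=10, I=1, I=1
400 + 50 + 10 + 1 + 1 = 462

462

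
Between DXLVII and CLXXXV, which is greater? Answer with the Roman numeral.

DXLVII = 547
CLXXXV = 185
547 is larger

DXLVII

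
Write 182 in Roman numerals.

Convert 182 to Roman numerals:
  182 contains 1×100 (C)
  82 contains 1×50 (L)
  32 contains 3×10 (XXX)
  2 contains 2×1 (II)

CLXXXII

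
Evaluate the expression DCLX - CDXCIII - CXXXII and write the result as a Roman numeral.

DCLX = 660, CDXCIII = 493, CXXXII = 132
660 - 493 = 167
167 - 132 = 35

XXXV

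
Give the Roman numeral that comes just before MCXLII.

MCXLII = 1142, so the previous integer is 1142 - 1 = 1141

MCXLI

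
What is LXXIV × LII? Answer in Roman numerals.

LXXIV = 74
LII = 52
74 × 52 = 3848

MMMDCCCXLVIII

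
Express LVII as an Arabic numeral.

LVII: L=50, V=5, I=1, I=1
50 + 5 + 1 + 1 = 57

57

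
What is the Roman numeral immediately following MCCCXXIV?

MCCCXXIV = 1324; next is 1325

MCCCXXV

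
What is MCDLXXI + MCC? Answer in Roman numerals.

MCDLXXI = 1471
MCC = 1200
1471 + 1200 = 2671

MMDCLXXI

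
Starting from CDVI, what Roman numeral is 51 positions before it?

CDVI = 406
406 - 51 = 355

CCCLV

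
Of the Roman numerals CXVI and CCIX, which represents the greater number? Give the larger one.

CXVI = 116
CCIX = 209
209 is larger

CCIX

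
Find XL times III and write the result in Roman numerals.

XL = 40
III = 3
40 × 3 = 120

CXX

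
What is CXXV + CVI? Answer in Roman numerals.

CXXV = 125
CVI = 106
125 + 106 = 231

CCXXXI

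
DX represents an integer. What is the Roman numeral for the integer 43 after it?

DX = 510
510 + 43 = 553

DLIII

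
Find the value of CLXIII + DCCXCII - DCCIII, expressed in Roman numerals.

CLXIII = 163, DCCXCII = 792, DCCIII = 703
163 + 792 = 955
955 - 703 = 252

CCLII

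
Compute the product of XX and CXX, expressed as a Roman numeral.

XX = 20
CXX = 120
20 × 120 = 2400

MMCD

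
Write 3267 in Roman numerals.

Convert 3267 to Roman numerals:
  3267 contains 3×1000 (MMM)
  267 contains 2×100 (CC)
  67 contains 1×50 (L)
  17 contains 1×10 (X)
  7 contains 1×5 (V)
  2 contains 2×1 (II)

MMMCCLXVII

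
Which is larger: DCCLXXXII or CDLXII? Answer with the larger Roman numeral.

DCCLXXXII = 782
CDLXII = 462
782 is larger

DCCLXXXII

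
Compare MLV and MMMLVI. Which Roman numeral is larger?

MLV = 1055
MMMLVI = 3056
3056 is larger

MMMLVI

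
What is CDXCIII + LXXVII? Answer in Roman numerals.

CDXCIII = 493
LXXVII = 77
493 + 77 = 570

DLXX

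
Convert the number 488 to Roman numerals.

Convert 488 to Roman numerals:
  488 contains 1×400 (CD)
  88 contains 1×50 (L)
  38 contains 3×10 (XXX)
  8 contains 1×5 (V)
  3 contains 3×1 (III)

CDLXXXVIII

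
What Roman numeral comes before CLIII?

CLIII = 153, so the previous integer is 153 - 1 = 152

CLII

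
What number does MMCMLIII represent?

MMCMLIII: M=1000, M=1000, CM=900, L=50, I=1, I=1, I=1
1000 + 1000 + 900 + 50 + 1 + 1 + 1 = 2953

2953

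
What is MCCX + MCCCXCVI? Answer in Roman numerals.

MCCX = 1210
MCCCXCVI = 1396
1210 + 1396 = 2606

MMDCVI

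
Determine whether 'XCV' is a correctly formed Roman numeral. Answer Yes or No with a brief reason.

'XCV': Check the rules: uses only the symbols I, V, X, L, C, D, M; no symbol is repeated more than three times in a row; V, L and D each appear at most once; the only place a smaller symbol precedes a larger one is the allowed subtractive pair XC, the symbol right after such a pair (if any) is smaller than the pair's first symbol, and otherwise the values never increase from left to right. Value: XC (90) + V (5) = 95. So it is a valid standard Roman numeral.

Yes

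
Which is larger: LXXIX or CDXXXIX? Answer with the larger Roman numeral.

LXXIX = 79
CDXXXIX = 439
439 is larger

CDXXXIX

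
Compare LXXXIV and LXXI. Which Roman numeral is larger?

LXXXIV = 84
LXXI = 71
84 is larger

LXXXIV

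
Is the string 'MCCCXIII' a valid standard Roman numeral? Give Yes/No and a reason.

'MCCCXIII': Check the rules: uses only the symbols I, V, X, L, C, D, M; no symbol is repeated more than three times in a row; V, L and D each appear at most once; no smaller symbol precedes a larger one (values never increase from left to right). Value: M (1000) + C (100) + C (100) + C (100) + X (10) + I (1) + I (1) + I (1) = 1313. So it is a valid standard Roman numeral.

Yes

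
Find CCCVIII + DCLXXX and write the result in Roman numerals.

CCCVIII = 308
DCLXXX = 680
308 + 680 = 988

CMLXXXVIII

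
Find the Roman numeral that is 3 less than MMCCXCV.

MMCCXCV = 2295
2295 - 3 = 2292

MMCCXCII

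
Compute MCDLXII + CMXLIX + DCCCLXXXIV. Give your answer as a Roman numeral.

MCDLXII = 1462, CMXLIX = 949, DCCCLXXXIV = 884
1462 + 949 = 2411
2411 + 884 = 3295

MMMCCXCV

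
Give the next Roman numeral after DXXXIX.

DXXXIX = 539; next is 540

DXL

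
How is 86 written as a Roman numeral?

Convert 86 to Roman numerals:
  86 contains 1×50 (L)
  36 contains 3×10 (XXX)
  6 contains 1×5 (V)
  1 contains 1×1 (I)

LXXXVI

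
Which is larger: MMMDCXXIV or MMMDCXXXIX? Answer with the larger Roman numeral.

MMMDCXXIV = 3624
MMMDCXXXIX = 3639
3639 is larger

MMMDCXXXIX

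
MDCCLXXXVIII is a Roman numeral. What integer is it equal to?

MDCCLXXXVIII: M=1000, D=500, C=100, C=100, L=50, X=10, X=10, X=10, V=5, I=1, I=1, I=1
1000 + 500 + 100 + 100 + 50 + 10 + 10 + 10 + 5 + 1 + 1 + 1 = 1788

1788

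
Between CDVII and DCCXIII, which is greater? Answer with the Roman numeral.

CDVII = 407
DCCXIII = 713
713 is larger

DCCXIII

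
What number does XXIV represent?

XXIV: X=10, X=10, IV=4
10 + 10 + 4 = 24

24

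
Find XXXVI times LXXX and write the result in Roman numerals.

XXXVI = 36
LXXX = 80
36 × 80 = 2880

MMDCCCLXXX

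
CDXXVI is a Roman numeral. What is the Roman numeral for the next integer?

CDXXVI = 426; next is 427

CDXXVII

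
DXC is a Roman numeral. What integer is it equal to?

DXC: D=500, XC=90
500 + 90 = 590

590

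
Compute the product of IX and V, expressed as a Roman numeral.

IX = 9
V = 5
9 × 5 = 45

XLV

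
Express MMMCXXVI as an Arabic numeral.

MMMCXXVI: M=1000, M=1000, M=1000, C=100, X=10, X=10, V=5, I=1
1000 + 1000 + 1000 + 100 + 10 + 10 + 5 + 1 = 3126

3126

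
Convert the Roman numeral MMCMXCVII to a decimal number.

MMCMXCVII: M=1000, M=1000, CM=900, XC=90, V=5, I=1, I=1
1000 + 1000 + 900 + 90 + 5 + 1 + 1 = 2997

2997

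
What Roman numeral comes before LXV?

LXV = 65, so the previous integer is 65 - 1 = 64

LXIV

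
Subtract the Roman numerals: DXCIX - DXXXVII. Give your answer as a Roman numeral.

DXCIX = 599
DXXXVII = 537
599 - 537 = 62

LXII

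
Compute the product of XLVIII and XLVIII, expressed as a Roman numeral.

XLVIII = 48
XLVIII = 48
48 × 48 = 2304

MMCCCIV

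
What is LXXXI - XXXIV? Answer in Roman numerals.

LXXXI = 81
XXXIV = 34
81 - 34 = 47

XLVII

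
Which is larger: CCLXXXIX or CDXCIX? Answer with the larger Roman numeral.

CCLXXXIX = 289
CDXCIX = 499
499 is larger

CDXCIX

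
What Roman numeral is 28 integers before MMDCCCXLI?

MMDCCCXLI = 2841
2841 - 28 = 2813

MMDCCCXIII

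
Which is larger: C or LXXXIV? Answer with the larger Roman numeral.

C = 100
LXXXIV = 84
100 is larger

C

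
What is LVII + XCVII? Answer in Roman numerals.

LVII = 57
XCVII = 97
57 + 97 = 154

CLIV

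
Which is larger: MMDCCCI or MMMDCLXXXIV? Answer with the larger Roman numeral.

MMDCCCI = 2801
MMMDCLXXXIV = 3684
3684 is larger

MMMDCLXXXIV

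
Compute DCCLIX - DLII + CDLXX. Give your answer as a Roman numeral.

DCCLIX = 759, DLII = 552, CDLXX = 470
759 - 552 = 207
207 + 470 = 677

DCLXXVII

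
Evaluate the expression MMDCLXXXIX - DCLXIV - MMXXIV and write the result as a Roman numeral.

MMDCLXXXIX = 2689, DCLXIV = 664, MMXXIV = 2024
2689 - 664 = 2025
2025 - 2024 = 1

I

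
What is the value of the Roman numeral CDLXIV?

CDLXIV: CD=400, L=50, X=10, IV=4
400 + 50 + 10 + 4 = 464

464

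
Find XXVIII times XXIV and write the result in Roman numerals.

XXVIII = 28
XXIV = 24
28 × 24 = 672

DCLXXII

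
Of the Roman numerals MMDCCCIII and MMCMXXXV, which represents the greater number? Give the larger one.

MMDCCCIII = 2803
MMCMXXXV = 2935
2935 is larger

MMCMXXXV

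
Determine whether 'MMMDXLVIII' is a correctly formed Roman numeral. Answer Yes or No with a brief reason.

'MMMDXLVIII': Check the rules: uses only the symbols I, V, X, L, C, D, M; no symbol is repeated more than three times in a row; V, L and D each appear at most once; the only place a smaller symbol precedes a larger one is the allowed subtractive pair XL, the symbol right after such a pair (if any) is smaller than the pair's first symbol, and otherwise the values never increase from left to right. Value: M (1000) + M (1000) + M (1000) + D (500) + XL (40) + V (5) + I (1) + I (1) + I (1) = 3548. So it is a valid standard Roman numeral.

Yes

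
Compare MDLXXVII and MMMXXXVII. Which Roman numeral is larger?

MDLXXVII = 1577
MMMXXXVII = 3037
3037 is larger

MMMXXXVII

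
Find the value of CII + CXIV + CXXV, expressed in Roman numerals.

CII = 102, CXIV = 114, CXXV = 125
102 + 114 = 216
216 + 125 = 341

CCCXLI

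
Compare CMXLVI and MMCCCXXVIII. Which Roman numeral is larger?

CMXLVI = 946
MMCCCXXVIII = 2328
2328 is larger

MMCCCXXVIII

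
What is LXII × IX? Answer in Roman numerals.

LXII = 62
IX = 9
62 × 9 = 558

DLVIII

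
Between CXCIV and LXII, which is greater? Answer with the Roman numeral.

CXCIV = 194
LXII = 62
194 is larger

CXCIV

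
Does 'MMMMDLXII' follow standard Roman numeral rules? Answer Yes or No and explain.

'MMMMDLXII': More than 3 consecutive M's

No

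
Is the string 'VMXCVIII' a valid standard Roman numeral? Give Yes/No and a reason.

'VMXCVIII': V should not appear more than once

No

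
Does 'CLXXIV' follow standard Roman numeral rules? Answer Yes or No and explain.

'CLXXIV': Check the rules: uses only the symbols I, V, X, L, C, D, M; no symbol is repeated more than three times in a row; V, L and D each appear at most once; the only place a smaller symbol precedes a larger one is the allowed subtractive pair IV, the symbol right after such a pair (if any) is smaller than the pair's first symbol, and otherwise the values never increase from left to right. Value: C (100) + L (50) + X (10) + X (10) + IV (4) = 174. So it is a valid standard Roman numeral.

Yes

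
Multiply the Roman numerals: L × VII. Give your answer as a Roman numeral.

L = 50
VII = 7
50 × 7 = 350

CCCL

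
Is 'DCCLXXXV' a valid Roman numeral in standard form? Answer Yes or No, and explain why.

'DCCLXXXV': Check the rules: uses only the symbols I, V, X, L, C, D, M; no symbol is repeated more than three times in a row; V, L and D each appear at most once; no smaller symbol precedes a larger one (values never increase from left to right). Value: D (500) + C (100) + C (100) + L (50) + X (10) + X (10) + X (10) + V (5) = 785. So it is a valid standard Roman numeral.

Yes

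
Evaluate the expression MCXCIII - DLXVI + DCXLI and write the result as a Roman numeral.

MCXCIII = 1193, DLXVI = 566, DCXLI = 641
1193 - 566 = 627
627 + 641 = 1268

MCCLXVIII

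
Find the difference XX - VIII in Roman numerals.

XX = 20
VIII = 8
20 - 8 = 12

XII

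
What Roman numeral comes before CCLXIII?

CCLXIII = 263, so the previous integer is 263 - 1 = 262

CCLXII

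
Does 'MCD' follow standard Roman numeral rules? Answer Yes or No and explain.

'MCD': Check the rules: uses only the symbols I, V, X, L, C, D, M; no symbol is repeated more than three times in a row; V, L and D each appear at most once; the only place a smaller symbol precedes a larger one is the allowed subtractive pair CD, the symbol right after such a pair (if any) is smaller than the pair's first symbol, and otherwise the values never increase from left to right. Value: M (1000) + CD (400) = 1400. So it is a valid standard Roman numeral.

Yes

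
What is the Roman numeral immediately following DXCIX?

DXCIX = 599; next is 600

DC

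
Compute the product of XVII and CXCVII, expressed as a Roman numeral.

XVII = 17
CXCVII = 197
17 × 197 = 3349

MMMCCCXLIX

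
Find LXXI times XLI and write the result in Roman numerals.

LXXI = 71
XLI = 41
71 × 41 = 2911

MMCMXI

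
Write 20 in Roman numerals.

Convert 20 to Roman numerals:
  20 contains 2×10 (XX)

XX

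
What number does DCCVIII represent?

DCCVIII: D=500, C=100, C=100, V=5, I=1, I=1, I=1
500 + 100 + 100 + 5 + 1 + 1 + 1 = 708

708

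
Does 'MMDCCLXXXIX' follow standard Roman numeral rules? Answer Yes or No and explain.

'MMDCCLXXXIX': Check the rules: uses only the symbols I, V, X, L, C, D, M; no symbol is repeated more than three times in a row; V, L and D each appear at most once; the only place a smaller symbol precedes a larger one is the allowed subtractive pair IX, the symbol right after such a pair (if any) is smaller than the pair's first symbol, and otherwise the values never increase from left to right. Value: M (1000) + M (1000) + D (500) + C (100) + C (100) + L (50) + X (10) + X (10) + X (10) + IX (9) = 2789. So it is a valid standard Roman numeral.

Yes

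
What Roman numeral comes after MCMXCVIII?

MCMXCVIII = 1998, so the next integer is 1998 + 1 = 1999

MCMXCIX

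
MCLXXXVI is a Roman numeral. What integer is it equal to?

MCLXXXVI: M=1000, C=100, L=50, X=10, X=10, X=10, V=5, I=1
1000 + 100 + 50 + 10 + 10 + 10 + 5 + 1 = 1186

1186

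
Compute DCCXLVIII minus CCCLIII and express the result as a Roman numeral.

DCCXLVIII = 748
CCCLIII = 353
748 - 353 = 395

CCCXCV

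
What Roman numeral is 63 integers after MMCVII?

MMCVII = 2107
2107 + 63 = 2170

MMCLXX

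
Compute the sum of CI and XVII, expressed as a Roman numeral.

CI = 101
XVII = 17
101 + 17 = 118

CXVIII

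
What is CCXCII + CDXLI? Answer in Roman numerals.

CCXCII = 292
CDXLI = 441
292 + 441 = 733

DCCXXXIII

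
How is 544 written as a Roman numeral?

Convert 544 to Roman numerals:
  544 contains 1×500 (D)
  44 contains 1×40 (XL)
  4 contains 1×4 (IV)

DXLIV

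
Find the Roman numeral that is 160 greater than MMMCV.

MMMCV = 3105
3105 + 160 = 3265

MMMCCLXV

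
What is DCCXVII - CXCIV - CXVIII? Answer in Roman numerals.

DCCXVII = 717, CXCIV = 194, CXVIII = 118
717 - 194 = 523
523 - 118 = 405

CDV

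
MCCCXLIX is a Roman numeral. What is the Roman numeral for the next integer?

MCCCXLIX = 1349, so the next integer is 1349 + 1 = 1350

MCCCL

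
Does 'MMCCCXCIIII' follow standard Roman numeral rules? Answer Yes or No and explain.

'MMCCCXCIIII': More than 3 consecutive I's

No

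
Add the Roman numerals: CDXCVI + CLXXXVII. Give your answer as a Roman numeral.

CDXCVI = 496
CLXXXVII = 187
496 + 187 = 683

DCLXXXIII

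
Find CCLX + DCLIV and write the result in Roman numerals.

CCLX = 260
DCLIV = 654
260 + 654 = 914

CMXIV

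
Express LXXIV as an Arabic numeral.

LXXIV: L=50, X=10, X=10, IV=4
50 + 10 + 10 + 4 = 74

74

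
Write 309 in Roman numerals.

Convert 309 to Roman numerals:
  309 contains 3×100 (CCC)
  9 contains 1×9 (IX)

CCCIX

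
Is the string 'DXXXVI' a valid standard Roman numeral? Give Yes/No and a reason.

'DXXXVI': Check the rules: uses only the symbols I, V, X, L, C, D, M; no symbol is repeated more than three times in a row; V, L and D each appear at most once; no smaller symbol precedes a larger one (values never increase from left to right). Value: D (500) + X (10) + X (10) + X (10) + V (5) + I (1) = 536. So it is a valid standard Roman numeral.

Yes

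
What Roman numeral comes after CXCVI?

CXCVI = 196; next is 197

CXCVII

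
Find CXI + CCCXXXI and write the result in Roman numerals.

CXI = 111
CCCXXXI = 331
111 + 331 = 442

CDXLII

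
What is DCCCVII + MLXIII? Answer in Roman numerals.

DCCCVII = 807
MLXIII = 1063
807 + 1063 = 1870

MDCCCLXX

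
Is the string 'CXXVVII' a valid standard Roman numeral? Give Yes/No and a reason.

'CXXVVII': V should not appear more than once

No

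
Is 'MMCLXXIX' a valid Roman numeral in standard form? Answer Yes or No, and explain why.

'MMCLXXIX': Check the rules: uses only the symbols I, V, X, L, C, D, M; no symbol is repeated more than three times in a row; V, L and D each appear at most once; the only place a smaller symbol precedes a larger one is the allowed subtractive pair IX, the symbol right after such a pair (if any) is smaller than the pair's first symbol, and otherwise the values never increase from left to right. Value: M (1000) + M (1000) + C (100) + L (50) + X (10) + X (10) + IX (9) = 2179. So it is a valid standard Roman numeral.

Yes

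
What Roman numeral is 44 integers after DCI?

DCI = 601
601 + 44 = 645

DCXLV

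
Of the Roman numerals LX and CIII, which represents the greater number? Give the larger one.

LX = 60
CIII = 103
103 is larger

CIII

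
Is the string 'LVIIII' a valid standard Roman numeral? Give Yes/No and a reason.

'LVIIII': More than 3 consecutive I's

No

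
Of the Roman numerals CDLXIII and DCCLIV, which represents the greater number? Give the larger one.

CDLXIII = 463
DCCLIV = 754
754 is larger

DCCLIV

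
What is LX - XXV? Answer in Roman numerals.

LX = 60
XXV = 25
60 - 25 = 35

XXXV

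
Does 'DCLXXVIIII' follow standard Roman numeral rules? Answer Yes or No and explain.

'DCLXXVIIII': More than 3 consecutive I's

No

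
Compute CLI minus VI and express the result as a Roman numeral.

CLI = 151
VI = 6
151 - 6 = 145

CXLV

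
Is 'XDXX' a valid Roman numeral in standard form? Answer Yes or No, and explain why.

'XDXX': Invalid subtractive combination: XD

No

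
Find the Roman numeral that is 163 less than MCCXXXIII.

MCCXXXIII = 1233
1233 - 163 = 1070

MLXX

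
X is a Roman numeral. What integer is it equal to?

X: X=10

10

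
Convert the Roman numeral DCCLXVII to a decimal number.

DCCLXVII: D=500, C=100, C=100, L=50, X=10, V=5, I=1, I=1
500 + 100 + 100 + 50 + 10 + 5 + 1 + 1 = 767

767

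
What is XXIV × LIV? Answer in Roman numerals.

XXIV = 24
LIV = 54
24 × 54 = 1296

MCCXCVI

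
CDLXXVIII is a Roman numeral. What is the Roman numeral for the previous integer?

CDLXXVIII = 478, so the previous integer is 478 - 1 = 477

CDLXXVII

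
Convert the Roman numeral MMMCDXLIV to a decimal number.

MMMCDXLIV: M=1000, M=1000, M=1000, CD=400, XL=40, IV=4
1000 + 1000 + 1000 + 400 + 40 + 4 = 3444

3444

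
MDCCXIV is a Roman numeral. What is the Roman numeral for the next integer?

MDCCXIV = 1714; next is 1715

MDCCXV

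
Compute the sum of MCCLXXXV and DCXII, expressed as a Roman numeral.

MCCLXXXV = 1285
DCXII = 612
1285 + 612 = 1897

MDCCCXCVII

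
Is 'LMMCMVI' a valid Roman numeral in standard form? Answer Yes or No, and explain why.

'LMMCMVI': Invalid subtractive combination: LM

No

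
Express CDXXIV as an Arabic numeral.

CDXXIV: CD=400, X=10, X=10, IV=4
400 + 10 + 10 + 4 = 424

424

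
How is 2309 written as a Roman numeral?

Convert 2309 to Roman numerals:
  2309 contains 2×1000 (MM)
  309 contains 3×100 (CCC)
  9 contains 1×9 (IX)

MMCCCIX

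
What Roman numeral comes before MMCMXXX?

MMCMXXX = 2930; previous is 2929

MMCMXXIX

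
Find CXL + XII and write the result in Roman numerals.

CXL = 140
XII = 12
140 + 12 = 152

CLII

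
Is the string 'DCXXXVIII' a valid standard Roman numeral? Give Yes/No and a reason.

'DCXXXVIII': Check the rules: uses only the symbols I, V, X, L, C, D, M; no symbol is repeated more than three times in a row; V, L and D each appear at most once; no smaller symbol precedes a larger one (values never increase from left to right). Value: D (500) + C (100) + X (10) + X (10) + X (10) + V (5) + I (1) + I (1) + I (1) = 638. So it is a valid standard Roman numeral.

Yes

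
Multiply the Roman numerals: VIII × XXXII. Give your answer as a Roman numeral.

VIII = 8
XXXII = 32
8 × 32 = 256

CCLVI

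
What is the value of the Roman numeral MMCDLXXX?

MMCDLXXX: M=1000, M=1000, CD=400, L=50, X=10, X=10, X=10
1000 + 1000 + 400 + 50 + 10 + 10 + 10 = 2480

2480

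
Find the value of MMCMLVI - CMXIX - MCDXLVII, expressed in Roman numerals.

MMCMLVI = 2956, CMXIX = 919, MCDXLVII = 1447
2956 - 919 = 2037
2037 - 1447 = 590

DXC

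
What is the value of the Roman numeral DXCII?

DXCII: D=500, XC=90, I=1, I=1
500 + 90 + 1 + 1 = 592

592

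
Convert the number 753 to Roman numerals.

Convert 753 to Roman numerals:
  753 contains 1×500 (D)
  253 contains 2×100 (CC)
  53 contains 1×50 (L)
  3 contains 3×1 (III)

DCCLIII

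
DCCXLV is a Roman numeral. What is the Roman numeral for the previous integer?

DCCXLV = 745; previous is 744

DCCXLIV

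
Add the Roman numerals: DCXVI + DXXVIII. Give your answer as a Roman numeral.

DCXVI = 616
DXXVIII = 528
616 + 528 = 1144

MCXLIV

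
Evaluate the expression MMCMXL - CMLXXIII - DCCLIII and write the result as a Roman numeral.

MMCMXL = 2940, CMLXXIII = 973, DCCLIII = 753
2940 - 973 = 1967
1967 - 753 = 1214

MCCXIV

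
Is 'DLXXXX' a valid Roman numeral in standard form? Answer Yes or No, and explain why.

'DLXXXX': More than 3 consecutive X's

No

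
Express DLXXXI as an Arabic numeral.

DLXXXI: D=500, L=50, X=10, X=10, X=10, I=1
500 + 50 + 10 + 10 + 10 + 1 = 581

581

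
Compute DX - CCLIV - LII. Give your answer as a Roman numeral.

DX = 510, CCLIV = 254, LII = 52
510 - 254 = 256
256 - 52 = 204

CCIV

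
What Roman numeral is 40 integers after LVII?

LVII = 57
57 + 40 = 97

XCVII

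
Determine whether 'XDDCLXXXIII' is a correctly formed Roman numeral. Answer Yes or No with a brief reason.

'XDDCLXXXIII': D should not appear more than once

No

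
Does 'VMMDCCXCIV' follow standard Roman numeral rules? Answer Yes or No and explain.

'VMMDCCXCIV': V should not appear more than once

No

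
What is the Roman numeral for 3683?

Convert 3683 to Roman numerals:
  3683 contains 3×1000 (MMM)
  683 contains 1×500 (D)
  183 contains 1×100 (C)
  83 contains 1×50 (L)
  33 contains 3×10 (XXX)
  3 contains 3×1 (III)

MMMDCLXXXIII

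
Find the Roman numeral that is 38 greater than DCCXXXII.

DCCXXXII = 732
732 + 38 = 770

DCCLXX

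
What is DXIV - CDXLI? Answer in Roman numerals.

DXIV = 514
CDXLI = 441
514 - 441 = 73

LXXIII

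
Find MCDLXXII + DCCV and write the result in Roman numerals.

MCDLXXII = 1472
DCCV = 705
1472 + 705 = 2177

MMCLXXVII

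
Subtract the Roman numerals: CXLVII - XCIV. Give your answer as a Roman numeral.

CXLVII = 147
XCIV = 94
147 - 94 = 53

LIII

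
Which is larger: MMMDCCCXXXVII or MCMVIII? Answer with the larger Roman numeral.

MMMDCCCXXXVII = 3837
MCMVIII = 1908
3837 is larger

MMMDCCCXXXVII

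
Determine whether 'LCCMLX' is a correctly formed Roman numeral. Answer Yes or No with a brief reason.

'LCCMLX': L should not appear more than once

No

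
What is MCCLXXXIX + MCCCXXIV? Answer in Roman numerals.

MCCLXXXIX = 1289
MCCCXXIV = 1324
1289 + 1324 = 2613

MMDCXIII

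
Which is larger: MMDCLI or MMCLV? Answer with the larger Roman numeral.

MMDCLI = 2651
MMCLV = 2155
2651 is larger

MMDCLI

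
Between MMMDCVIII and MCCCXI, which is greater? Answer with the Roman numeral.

MMMDCVIII = 3608
MCCCXI = 1311
3608 is larger

MMMDCVIII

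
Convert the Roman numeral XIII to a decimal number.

XIII: X=10, I=1, I=1, I=1
10 + 1 + 1 + 1 = 13

13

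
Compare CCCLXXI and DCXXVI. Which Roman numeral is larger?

CCCLXXI = 371
DCXXVI = 626
626 is larger

DCXXVI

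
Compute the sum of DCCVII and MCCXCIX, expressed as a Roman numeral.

DCCVII = 707
MCCXCIX = 1299
707 + 1299 = 2006

MMVI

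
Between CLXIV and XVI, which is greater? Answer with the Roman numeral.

CLXIV = 164
XVI = 16
164 is larger

CLXIV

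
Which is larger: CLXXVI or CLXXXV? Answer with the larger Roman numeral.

CLXXVI = 176
CLXXXV = 185
185 is larger

CLXXXV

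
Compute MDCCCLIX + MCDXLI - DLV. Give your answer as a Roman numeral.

MDCCCLIX = 1859, MCDXLI = 1441, DLV = 555
1859 + 1441 = 3300
3300 - 555 = 2745

MMDCCXLV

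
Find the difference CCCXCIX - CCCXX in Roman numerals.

CCCXCIX = 399
CCCXX = 320
399 - 320 = 79

LXXIX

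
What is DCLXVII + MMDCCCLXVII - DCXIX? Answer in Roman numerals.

DCLXVII = 667, MMDCCCLXVII = 2867, DCXIX = 619
667 + 2867 = 3534
3534 - 619 = 2915

MMCMXV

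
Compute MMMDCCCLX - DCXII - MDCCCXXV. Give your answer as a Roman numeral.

MMMDCCCLX = 3860, DCXII = 612, MDCCCXXV = 1825
3860 - 612 = 3248
3248 - 1825 = 1423

MCDXXIII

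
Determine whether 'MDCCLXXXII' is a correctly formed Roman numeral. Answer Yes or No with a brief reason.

'MDCCLXXXII': Check the rules: uses only the symbols I, V, X, L, C, D, M; no symbol is repeated more than three times in a row; V, L and D each appear at most once; no smaller symbol precedes a larger one (values never increase from left to right). Value: M (1000) + D (500) + C (100) + C (100) + L (50) + X (10) + X (10) + X (10) + I (1) + I (1) = 1782. So it is a valid standard Roman numeral.

Yes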